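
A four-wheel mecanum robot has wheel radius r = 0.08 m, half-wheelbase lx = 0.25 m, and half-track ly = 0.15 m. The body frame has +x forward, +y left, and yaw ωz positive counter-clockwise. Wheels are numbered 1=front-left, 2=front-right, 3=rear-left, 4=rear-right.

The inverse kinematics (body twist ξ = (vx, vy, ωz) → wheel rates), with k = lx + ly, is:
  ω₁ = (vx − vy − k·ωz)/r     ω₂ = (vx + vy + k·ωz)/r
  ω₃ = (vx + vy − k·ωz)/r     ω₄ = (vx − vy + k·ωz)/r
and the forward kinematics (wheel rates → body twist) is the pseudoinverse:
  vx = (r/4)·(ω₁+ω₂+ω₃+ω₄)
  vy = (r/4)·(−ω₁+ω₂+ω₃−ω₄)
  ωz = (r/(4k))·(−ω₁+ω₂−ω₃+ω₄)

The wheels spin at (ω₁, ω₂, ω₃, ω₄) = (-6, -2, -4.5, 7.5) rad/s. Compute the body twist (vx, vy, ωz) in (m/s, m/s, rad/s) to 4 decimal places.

(-0.1000, -0.1600, 0.8000)

k = lx + ly = 0.25 + 0.15 = 0.4000
ω₁+ω₂+ω₃+ω₄ = -5.0000  →  vx = (0.08/4)·-5.0000 = -0.1000
−ω₁+ω₂+ω₃−ω₄ = -8.0000  →  vy = (0.08/4)·-8.0000 = -0.1600
−ω₁+ω₂−ω₃+ω₄ = 16.0000  →  ωz = (0.08/1.6000)·16.0000 = 0.8000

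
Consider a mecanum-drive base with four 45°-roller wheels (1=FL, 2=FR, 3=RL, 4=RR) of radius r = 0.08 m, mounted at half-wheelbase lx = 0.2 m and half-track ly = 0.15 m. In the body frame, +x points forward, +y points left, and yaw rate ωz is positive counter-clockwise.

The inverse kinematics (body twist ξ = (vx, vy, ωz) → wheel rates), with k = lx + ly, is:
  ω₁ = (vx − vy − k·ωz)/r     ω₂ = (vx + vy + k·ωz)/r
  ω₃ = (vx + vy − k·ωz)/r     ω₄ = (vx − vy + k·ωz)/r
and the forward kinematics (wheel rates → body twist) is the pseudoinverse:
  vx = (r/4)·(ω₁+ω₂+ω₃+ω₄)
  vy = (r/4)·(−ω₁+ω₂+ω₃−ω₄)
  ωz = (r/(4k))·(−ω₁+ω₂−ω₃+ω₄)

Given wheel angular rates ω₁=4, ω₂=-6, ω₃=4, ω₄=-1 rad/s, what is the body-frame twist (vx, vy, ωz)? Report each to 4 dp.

k = lx + ly = 0.2 + 0.15 = 0.3500
ω₁+ω₂+ω₃+ω₄ = 1.0000  →  vx = (0.08/4)·1.0000 = 0.0200
−ω₁+ω₂+ω₃−ω₄ = -5.0000  →  vy = (0.08/4)·-5.0000 = -0.1000
−ω₁+ω₂−ω₃+ω₄ = -15.0000  →  ωz = (0.08/1.4000)·-15.0000 = -0.8571

(0.0200, -0.1000, -0.8571)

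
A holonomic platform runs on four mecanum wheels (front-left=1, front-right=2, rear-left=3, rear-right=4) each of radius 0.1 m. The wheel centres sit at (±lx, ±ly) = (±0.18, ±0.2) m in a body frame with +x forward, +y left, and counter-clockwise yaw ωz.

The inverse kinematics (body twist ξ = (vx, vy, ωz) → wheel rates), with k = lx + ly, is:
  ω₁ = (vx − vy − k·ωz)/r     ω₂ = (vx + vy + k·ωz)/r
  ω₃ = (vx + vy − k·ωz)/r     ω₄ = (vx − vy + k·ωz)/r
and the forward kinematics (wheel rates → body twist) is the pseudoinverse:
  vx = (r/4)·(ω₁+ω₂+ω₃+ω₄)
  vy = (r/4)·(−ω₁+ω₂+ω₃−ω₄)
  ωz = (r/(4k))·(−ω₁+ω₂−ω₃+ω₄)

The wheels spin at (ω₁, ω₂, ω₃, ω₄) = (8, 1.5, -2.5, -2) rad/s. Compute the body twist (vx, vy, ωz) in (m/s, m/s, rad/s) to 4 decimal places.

k = lx + ly = 0.18 + 0.2 = 0.3800
ω₁+ω₂+ω₃+ω₄ = 5.0000  →  vx = (0.1/4)·5.0000 = 0.1250
−ω₁+ω₂+ω₃−ω₄ = -7.0000  →  vy = (0.1/4)·-7.0000 = -0.1750
−ω₁+ω₂−ω₃+ω₄ = -6.0000  →  ωz = (0.1/1.5200)·-6.0000 = -0.3947

(0.1250, -0.1750, -0.3947)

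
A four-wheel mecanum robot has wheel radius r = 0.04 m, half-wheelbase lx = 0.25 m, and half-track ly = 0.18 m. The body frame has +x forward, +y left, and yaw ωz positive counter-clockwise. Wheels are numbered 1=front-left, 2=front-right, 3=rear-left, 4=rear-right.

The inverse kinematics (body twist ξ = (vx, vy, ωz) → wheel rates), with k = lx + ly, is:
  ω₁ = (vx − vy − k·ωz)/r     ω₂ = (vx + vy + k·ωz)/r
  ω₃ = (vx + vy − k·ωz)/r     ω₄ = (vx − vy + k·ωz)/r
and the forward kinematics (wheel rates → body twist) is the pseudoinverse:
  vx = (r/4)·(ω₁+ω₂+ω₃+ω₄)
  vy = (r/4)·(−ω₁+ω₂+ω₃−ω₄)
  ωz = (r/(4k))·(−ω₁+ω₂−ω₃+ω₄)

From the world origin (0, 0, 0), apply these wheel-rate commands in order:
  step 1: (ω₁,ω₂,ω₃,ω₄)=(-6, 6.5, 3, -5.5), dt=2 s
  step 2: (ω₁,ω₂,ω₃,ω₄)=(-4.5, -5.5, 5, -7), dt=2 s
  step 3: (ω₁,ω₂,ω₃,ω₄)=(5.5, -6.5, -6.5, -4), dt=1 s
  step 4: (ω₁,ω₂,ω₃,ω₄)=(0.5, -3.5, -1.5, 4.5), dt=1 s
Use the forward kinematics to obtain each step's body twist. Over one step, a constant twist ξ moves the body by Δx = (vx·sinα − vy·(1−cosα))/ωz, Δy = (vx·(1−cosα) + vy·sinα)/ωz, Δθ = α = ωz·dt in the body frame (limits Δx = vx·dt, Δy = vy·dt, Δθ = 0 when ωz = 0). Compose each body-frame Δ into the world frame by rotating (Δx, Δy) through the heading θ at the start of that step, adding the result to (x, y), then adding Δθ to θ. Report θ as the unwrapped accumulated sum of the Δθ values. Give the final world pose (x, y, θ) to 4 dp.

step 1: ξ=(vx,vy,ωz)=(-0.0200, 0.2100, 0.0930), dt=2.0 → body Δ=(-0.0787, 0.4139, 0.1860) → world pose (-0.0787, 0.4139, 0.1860)
step 2: ξ=(vx,vy,ωz)=(-0.1200, 0.1100, -0.3023), dt=2.0 → body Δ=(-0.1611, 0.2772, -0.6047) → world pose (-0.2884, 0.6565, -0.4186)
step 3: ξ=(vx,vy,ωz)=(-0.1150, -0.1450, -0.2209), dt=1.0 → body Δ=(-0.1300, -0.1312, -0.2209) → world pose (-0.4605, 0.5895, -0.6395)
step 4: ξ=(vx,vy,ωz)=(0.0000, -0.1000, 0.0465), dt=1.0 → body Δ=(0.0023, -0.1000, 0.0465) → world pose (-0.5183, 0.5079, -0.5930)

(-0.5183, 0.5079, -0.5930)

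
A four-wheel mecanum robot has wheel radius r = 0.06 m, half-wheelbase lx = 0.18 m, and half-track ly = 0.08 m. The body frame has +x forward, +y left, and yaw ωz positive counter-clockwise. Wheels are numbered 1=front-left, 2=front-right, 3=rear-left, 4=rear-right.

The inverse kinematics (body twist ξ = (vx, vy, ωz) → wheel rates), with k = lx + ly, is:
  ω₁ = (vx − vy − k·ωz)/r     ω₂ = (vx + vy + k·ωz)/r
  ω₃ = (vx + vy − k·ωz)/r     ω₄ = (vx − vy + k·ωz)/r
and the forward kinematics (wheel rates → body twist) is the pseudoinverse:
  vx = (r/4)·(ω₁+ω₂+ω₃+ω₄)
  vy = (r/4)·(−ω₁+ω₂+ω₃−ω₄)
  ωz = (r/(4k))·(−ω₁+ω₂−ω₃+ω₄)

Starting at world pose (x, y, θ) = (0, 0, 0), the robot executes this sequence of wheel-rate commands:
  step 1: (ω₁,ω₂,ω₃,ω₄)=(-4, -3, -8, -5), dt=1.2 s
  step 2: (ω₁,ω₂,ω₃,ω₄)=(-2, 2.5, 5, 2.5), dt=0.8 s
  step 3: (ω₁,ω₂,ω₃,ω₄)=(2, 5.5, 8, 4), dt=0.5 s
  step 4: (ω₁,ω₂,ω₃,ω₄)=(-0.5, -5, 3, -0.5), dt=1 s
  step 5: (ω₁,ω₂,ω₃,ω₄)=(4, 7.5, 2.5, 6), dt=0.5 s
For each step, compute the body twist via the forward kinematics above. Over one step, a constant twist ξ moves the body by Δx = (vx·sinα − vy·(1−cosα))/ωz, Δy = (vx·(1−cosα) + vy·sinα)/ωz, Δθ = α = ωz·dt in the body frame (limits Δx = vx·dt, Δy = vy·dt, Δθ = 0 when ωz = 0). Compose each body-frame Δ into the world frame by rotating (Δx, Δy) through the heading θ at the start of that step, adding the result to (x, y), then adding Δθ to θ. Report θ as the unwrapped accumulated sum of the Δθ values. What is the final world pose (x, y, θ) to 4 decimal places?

(-0.0620, 0.1083, 0.0952)

step 1: ξ=(vx,vy,ωz)=(-0.3000, -0.0300, 0.2308), dt=1.2 → body Δ=(-0.3505, -0.0851, 0.2769) → world pose (-0.3505, -0.0851, 0.2769)
step 2: ξ=(vx,vy,ωz)=(0.1200, 0.1050, 0.1154), dt=0.8 → body Δ=(0.0920, 0.0883, 0.0923) → world pose (-0.2861, 0.0250, 0.3692)
step 3: ξ=(vx,vy,ωz)=(0.2925, 0.1125, -0.0288), dt=0.5 → body Δ=(0.1467, 0.0552, -0.0144) → world pose (-0.1693, 0.1294, 0.3548)
step 4: ξ=(vx,vy,ωz)=(-0.0450, -0.0150, -0.4615), dt=1.0 → body Δ=(-0.0468, -0.0043, -0.4615) → world pose (-0.2117, 0.1092, -0.1067)
step 5: ξ=(vx,vy,ωz)=(0.3000, 0.0000, 0.4038), dt=0.5 → body Δ=(0.1490, 0.0151, 0.2019) → world pose (-0.0620, 0.1083, 0.0952)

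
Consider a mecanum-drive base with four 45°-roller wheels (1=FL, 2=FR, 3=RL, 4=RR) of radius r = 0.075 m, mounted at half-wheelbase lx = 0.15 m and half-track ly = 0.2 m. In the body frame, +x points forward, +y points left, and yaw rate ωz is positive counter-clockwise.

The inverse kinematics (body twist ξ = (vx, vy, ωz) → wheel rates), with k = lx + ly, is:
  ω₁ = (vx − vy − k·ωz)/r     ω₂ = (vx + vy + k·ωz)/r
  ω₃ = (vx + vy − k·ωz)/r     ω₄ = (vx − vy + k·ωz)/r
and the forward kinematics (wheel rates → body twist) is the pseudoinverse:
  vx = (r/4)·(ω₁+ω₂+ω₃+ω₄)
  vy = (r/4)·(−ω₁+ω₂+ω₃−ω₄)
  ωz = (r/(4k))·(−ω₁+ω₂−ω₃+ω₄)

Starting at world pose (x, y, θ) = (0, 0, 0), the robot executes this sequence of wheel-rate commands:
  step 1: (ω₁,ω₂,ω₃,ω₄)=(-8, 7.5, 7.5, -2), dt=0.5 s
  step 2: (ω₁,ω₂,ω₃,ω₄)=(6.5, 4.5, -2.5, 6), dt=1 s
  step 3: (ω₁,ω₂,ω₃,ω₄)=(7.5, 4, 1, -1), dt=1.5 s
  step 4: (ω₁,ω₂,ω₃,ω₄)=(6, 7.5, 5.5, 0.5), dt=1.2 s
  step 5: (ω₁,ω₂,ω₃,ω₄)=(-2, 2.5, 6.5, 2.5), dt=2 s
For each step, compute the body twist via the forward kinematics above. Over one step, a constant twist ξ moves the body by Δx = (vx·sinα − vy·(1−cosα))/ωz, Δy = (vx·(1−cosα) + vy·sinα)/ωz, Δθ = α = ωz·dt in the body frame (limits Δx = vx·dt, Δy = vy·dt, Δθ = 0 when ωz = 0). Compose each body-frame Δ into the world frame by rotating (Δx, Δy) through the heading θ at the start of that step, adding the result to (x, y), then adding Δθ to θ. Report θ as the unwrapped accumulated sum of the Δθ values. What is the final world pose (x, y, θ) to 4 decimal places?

step 1: ξ=(vx,vy,ωz)=(0.0938, 0.4688, 0.3214), dt=0.5 → body Δ=(0.0279, 0.2371, 0.1607) → world pose (0.0279, 0.2371, 0.1607)
step 2: ξ=(vx,vy,ωz)=(0.2719, -0.1969, 0.3482), dt=1.0 → body Δ=(0.3003, -0.1461, 0.3482) → world pose (0.3477, 0.1410, 0.5089)
step 3: ξ=(vx,vy,ωz)=(0.2156, -0.0281, -0.2946), dt=1.5 → body Δ=(0.3038, -0.1111, -0.4420) → world pose (0.6672, 0.1920, 0.0670)
step 4: ξ=(vx,vy,ωz)=(0.3656, 0.1219, -0.1875), dt=1.2 → body Δ=(0.4514, 0.0959, -0.2250) → world pose (1.1112, 0.3179, -0.1580)
step 5: ξ=(vx,vy,ωz)=(0.1781, 0.1594, 0.0268), dt=2.0 → body Δ=(0.3475, 0.3281, 0.0536) → world pose (1.5061, 0.5872, -0.1045)

(1.5061, 0.5872, -0.1045)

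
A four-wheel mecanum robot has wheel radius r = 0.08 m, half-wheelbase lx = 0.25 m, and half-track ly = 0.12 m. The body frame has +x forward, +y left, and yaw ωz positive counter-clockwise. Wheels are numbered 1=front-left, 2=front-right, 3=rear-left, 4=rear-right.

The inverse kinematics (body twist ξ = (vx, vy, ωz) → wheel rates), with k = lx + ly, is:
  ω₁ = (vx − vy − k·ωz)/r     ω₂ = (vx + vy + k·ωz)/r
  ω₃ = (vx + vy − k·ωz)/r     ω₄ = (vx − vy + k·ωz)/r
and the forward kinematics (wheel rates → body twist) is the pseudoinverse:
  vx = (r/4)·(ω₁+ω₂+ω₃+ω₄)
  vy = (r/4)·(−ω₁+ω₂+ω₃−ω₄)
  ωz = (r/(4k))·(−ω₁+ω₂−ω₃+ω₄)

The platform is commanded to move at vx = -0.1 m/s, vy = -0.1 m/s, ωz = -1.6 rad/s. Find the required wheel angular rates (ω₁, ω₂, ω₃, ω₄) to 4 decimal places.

(7.4000, -9.9000, 4.9000, -7.4000)

k = lx + ly = 0.25 + 0.12 = 0.3700;  k·ωz = 0.3700·-1.6 = -0.5920
ω₁ (FL) = (vx − vy − k·ωz)/r = 0.5920/0.08 = 7.4000
ω₂ (FR) = (vx + vy + k·ωz)/r = -0.7920/0.08 = -9.9000
ω₃ (RL) = (vx + vy − k·ωz)/r = 0.3920/0.08 = 4.9000
ω₄ (RR) = (vx − vy + k·ωz)/r = -0.5920/0.08 = -7.4000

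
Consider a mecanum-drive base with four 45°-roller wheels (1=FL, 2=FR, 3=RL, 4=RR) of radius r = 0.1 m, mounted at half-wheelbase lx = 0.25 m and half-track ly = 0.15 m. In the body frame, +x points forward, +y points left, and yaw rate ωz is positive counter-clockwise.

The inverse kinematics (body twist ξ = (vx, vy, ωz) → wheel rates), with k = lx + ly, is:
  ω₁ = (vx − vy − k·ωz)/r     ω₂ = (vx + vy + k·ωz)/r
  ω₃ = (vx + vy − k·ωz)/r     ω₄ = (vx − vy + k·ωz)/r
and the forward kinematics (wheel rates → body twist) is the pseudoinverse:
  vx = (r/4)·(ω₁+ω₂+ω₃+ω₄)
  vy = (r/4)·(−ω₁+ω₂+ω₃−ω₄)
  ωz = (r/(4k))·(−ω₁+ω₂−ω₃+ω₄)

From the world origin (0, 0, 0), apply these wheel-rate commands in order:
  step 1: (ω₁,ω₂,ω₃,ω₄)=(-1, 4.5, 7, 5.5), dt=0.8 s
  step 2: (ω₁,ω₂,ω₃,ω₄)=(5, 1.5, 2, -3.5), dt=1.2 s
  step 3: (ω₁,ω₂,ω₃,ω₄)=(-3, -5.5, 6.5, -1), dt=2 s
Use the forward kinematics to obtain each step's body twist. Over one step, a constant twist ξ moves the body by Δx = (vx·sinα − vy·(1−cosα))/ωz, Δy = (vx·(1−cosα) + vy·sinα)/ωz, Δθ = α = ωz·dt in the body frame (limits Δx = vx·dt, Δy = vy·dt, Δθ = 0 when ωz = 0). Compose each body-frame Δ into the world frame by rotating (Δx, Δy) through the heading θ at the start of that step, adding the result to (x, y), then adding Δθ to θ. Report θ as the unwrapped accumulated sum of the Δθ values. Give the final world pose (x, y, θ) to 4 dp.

step 1: ξ=(vx,vy,ωz)=(0.4000, 0.1750, 0.2500), dt=0.8 → body Δ=(0.3039, 0.1710, 0.2000) → world pose (0.3039, 0.1710, 0.2000)
step 2: ξ=(vx,vy,ωz)=(0.1250, 0.0500, -0.5625), dt=1.2 → body Δ=(0.1584, 0.0068, -0.6750) → world pose (0.4578, 0.2091, -0.4750)
step 3: ξ=(vx,vy,ωz)=(-0.0750, 0.1250, -0.6250), dt=2.0 → body Δ=(0.0231, 0.2720, -1.2500) → world pose (0.6026, 0.4404, -1.7250)

(0.6026, 0.4404, -1.7250)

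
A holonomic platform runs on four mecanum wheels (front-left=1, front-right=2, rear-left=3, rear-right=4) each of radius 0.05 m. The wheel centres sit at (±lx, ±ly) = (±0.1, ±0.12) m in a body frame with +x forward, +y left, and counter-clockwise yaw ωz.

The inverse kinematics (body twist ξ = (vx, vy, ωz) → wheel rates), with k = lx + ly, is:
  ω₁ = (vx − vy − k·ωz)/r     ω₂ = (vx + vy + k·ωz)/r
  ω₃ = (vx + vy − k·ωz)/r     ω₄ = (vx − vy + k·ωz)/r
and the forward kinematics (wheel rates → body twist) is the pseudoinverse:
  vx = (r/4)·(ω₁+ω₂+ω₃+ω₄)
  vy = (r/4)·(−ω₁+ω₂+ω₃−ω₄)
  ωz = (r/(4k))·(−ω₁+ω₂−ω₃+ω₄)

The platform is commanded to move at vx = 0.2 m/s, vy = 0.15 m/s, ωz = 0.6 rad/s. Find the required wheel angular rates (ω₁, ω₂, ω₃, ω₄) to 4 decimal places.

(-1.6400, 9.6400, 4.3600, 3.6400)

k = lx + ly = 0.1 + 0.12 = 0.2200;  k·ωz = 0.2200·0.6 = 0.1320
ω₁ (FL) = (vx − vy − k·ωz)/r = -0.0820/0.05 = -1.6400
ω₂ (FR) = (vx + vy + k·ωz)/r = 0.4820/0.05 = 9.6400
ω₃ (RL) = (vx + vy − k·ωz)/r = 0.2180/0.05 = 4.3600
ω₄ (RR) = (vx − vy + k·ωz)/r = 0.1820/0.05 = 3.6400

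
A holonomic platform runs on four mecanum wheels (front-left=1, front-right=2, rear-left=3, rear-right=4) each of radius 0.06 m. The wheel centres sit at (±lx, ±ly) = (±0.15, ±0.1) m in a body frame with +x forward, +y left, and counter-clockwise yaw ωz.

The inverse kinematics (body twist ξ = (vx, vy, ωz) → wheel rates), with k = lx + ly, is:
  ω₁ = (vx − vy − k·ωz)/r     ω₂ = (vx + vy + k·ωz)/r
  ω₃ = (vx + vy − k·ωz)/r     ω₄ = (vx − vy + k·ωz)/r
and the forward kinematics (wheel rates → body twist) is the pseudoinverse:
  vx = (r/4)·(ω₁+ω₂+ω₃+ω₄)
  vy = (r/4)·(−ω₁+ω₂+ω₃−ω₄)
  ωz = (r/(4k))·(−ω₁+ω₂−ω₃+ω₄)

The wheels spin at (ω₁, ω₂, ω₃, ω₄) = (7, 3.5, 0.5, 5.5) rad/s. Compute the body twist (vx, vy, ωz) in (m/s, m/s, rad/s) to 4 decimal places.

(0.2475, -0.1275, 0.0900)

k = lx + ly = 0.15 + 0.1 = 0.2500
ω₁+ω₂+ω₃+ω₄ = 16.5000  →  vx = (0.06/4)·16.5000 = 0.2475
−ω₁+ω₂+ω₃−ω₄ = -8.5000  →  vy = (0.06/4)·-8.5000 = -0.1275
−ω₁+ω₂−ω₃+ω₄ = 1.5000  →  ωz = (0.06/1.0000)·1.5000 = 0.0900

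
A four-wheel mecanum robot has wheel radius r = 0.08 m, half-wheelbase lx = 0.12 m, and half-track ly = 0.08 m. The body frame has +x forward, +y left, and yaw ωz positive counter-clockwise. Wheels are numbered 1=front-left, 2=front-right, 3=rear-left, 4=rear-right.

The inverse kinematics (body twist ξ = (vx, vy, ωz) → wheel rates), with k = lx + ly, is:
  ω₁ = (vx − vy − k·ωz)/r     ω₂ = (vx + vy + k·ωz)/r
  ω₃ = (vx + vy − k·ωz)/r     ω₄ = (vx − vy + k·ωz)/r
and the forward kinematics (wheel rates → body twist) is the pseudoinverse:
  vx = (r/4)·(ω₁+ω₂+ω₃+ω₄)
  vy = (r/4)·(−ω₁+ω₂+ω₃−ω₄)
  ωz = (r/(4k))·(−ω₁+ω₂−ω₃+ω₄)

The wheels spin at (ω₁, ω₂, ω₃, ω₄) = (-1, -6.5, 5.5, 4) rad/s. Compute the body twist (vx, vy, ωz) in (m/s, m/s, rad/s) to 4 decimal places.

(0.0400, -0.0800, -0.7000)

k = lx + ly = 0.12 + 0.08 = 0.2000
ω₁+ω₂+ω₃+ω₄ = 2.0000  →  vx = (0.08/4)·2.0000 = 0.0400
−ω₁+ω₂+ω₃−ω₄ = -4.0000  →  vy = (0.08/4)·-4.0000 = -0.0800
−ω₁+ω₂−ω₃+ω₄ = -7.0000  →  ωz = (0.08/0.8000)·-7.0000 = -0.7000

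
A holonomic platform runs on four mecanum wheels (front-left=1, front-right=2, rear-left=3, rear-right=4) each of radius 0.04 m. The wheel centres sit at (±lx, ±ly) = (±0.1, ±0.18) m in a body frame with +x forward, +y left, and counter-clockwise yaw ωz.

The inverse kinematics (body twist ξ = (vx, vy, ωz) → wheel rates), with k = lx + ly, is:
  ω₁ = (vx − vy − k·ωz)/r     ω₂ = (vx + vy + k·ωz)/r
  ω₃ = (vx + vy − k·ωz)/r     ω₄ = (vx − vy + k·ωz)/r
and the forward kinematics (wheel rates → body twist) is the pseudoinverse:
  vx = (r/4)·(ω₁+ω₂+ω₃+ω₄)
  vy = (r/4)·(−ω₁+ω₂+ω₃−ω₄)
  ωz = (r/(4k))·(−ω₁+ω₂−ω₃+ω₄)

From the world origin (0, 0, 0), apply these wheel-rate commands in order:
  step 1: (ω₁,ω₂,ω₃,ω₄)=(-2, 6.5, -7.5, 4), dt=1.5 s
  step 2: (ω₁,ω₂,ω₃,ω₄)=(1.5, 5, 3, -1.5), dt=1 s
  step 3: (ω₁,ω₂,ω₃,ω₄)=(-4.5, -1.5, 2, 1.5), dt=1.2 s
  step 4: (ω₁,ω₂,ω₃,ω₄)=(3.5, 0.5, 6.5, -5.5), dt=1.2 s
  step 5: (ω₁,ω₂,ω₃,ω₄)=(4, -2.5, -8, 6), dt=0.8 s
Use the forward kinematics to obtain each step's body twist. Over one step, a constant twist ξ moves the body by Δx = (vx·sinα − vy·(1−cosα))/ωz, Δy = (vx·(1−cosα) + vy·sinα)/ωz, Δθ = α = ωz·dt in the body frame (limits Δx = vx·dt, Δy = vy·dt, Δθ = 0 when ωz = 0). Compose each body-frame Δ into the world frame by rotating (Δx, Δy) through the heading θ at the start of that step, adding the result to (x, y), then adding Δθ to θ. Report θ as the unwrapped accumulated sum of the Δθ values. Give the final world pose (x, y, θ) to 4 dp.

step 1: ξ=(vx,vy,ωz)=(0.0100, -0.0300, 0.7143), dt=1.5 → body Δ=(0.0342, -0.0296, 1.0714) → world pose (0.0342, -0.0296, 1.0714)
step 2: ξ=(vx,vy,ωz)=(0.0800, 0.0800, -0.0357), dt=1.0 → body Δ=(0.0814, 0.0786, -0.0357) → world pose (0.0042, 0.0795, 1.0357)
step 3: ξ=(vx,vy,ωz)=(-0.0250, 0.0350, 0.0893), dt=1.2 → body Δ=(-0.0322, 0.0403, 0.1071) → world pose (-0.0469, 0.0724, 1.1429)
step 4: ξ=(vx,vy,ωz)=(0.0500, 0.0900, -0.5357), dt=1.2 → body Δ=(0.0895, 0.0821, -0.6429) → world pose (-0.0844, 0.1879, 0.5000)
step 5: ξ=(vx,vy,ωz)=(-0.0050, -0.2050, 0.2679), dt=0.8 → body Δ=(0.0135, -0.1632, 0.2143) → world pose (0.0057, 0.0511, 0.7143)

(0.0057, 0.0511, 0.7143)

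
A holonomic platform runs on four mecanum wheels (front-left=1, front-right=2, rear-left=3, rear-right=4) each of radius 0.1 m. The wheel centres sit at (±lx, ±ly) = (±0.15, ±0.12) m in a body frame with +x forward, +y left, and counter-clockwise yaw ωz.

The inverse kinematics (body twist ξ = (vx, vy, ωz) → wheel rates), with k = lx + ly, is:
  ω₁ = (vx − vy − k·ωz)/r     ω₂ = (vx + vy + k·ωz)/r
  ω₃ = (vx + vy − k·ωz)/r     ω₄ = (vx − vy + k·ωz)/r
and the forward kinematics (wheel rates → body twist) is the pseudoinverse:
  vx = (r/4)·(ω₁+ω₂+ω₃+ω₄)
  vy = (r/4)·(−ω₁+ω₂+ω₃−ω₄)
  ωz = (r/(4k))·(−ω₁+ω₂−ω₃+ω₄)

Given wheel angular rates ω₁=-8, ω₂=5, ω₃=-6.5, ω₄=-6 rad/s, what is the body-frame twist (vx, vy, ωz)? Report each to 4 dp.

k = lx + ly = 0.15 + 0.12 = 0.2700
ω₁+ω₂+ω₃+ω₄ = -15.5000  →  vx = (0.1/4)·-15.5000 = -0.3875
−ω₁+ω₂+ω₃−ω₄ = 12.5000  →  vy = (0.1/4)·12.5000 = 0.3125
−ω₁+ω₂−ω₃+ω₄ = 13.5000  →  ωz = (0.1/1.0800)·13.5000 = 1.2500

(-0.3875, 0.3125, 1.2500)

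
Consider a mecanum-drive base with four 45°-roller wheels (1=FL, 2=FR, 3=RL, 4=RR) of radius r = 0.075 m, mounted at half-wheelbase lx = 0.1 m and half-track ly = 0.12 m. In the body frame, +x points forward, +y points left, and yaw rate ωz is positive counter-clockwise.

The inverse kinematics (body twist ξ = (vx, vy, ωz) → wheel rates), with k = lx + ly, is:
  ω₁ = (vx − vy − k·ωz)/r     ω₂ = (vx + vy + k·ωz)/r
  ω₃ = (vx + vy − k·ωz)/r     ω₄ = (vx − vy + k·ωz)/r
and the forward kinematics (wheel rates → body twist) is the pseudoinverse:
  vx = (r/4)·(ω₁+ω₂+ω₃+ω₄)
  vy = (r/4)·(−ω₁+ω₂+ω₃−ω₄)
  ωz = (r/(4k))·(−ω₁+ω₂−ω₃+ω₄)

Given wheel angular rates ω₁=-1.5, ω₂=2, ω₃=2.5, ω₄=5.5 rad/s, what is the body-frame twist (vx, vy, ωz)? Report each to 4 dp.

k = lx + ly = 0.1 + 0.12 = 0.2200
ω₁+ω₂+ω₃+ω₄ = 8.5000  →  vx = (0.075/4)·8.5000 = 0.1594
−ω₁+ω₂+ω₃−ω₄ = 0.5000  →  vy = (0.075/4)·0.5000 = 0.0094
−ω₁+ω₂−ω₃+ω₄ = 6.5000  →  ωz = (0.075/0.8800)·6.5000 = 0.5540

(0.1594, 0.0094, 0.5540)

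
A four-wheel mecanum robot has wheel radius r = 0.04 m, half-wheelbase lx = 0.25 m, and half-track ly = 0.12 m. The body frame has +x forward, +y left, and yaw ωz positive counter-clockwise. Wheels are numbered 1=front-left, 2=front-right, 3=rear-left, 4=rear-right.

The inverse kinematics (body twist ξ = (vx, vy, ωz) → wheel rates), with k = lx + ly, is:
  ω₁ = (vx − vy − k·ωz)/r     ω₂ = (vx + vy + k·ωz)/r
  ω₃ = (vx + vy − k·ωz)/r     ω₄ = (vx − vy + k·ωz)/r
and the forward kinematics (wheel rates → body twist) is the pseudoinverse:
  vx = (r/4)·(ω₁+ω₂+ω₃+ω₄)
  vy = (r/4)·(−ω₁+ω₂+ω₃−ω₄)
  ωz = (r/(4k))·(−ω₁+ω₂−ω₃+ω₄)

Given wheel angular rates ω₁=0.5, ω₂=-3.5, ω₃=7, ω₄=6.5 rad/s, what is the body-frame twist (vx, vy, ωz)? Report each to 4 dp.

(0.1050, -0.0350, -0.1216)

k = lx + ly = 0.25 + 0.12 = 0.3700
ω₁+ω₂+ω₃+ω₄ = 10.5000  →  vx = (0.04/4)·10.5000 = 0.1050
−ω₁+ω₂+ω₃−ω₄ = -3.5000  →  vy = (0.04/4)·-3.5000 = -0.0350
−ω₁+ω₂−ω₃+ω₄ = -4.5000  →  ωz = (0.04/1.4800)·-4.5000 = -0.1216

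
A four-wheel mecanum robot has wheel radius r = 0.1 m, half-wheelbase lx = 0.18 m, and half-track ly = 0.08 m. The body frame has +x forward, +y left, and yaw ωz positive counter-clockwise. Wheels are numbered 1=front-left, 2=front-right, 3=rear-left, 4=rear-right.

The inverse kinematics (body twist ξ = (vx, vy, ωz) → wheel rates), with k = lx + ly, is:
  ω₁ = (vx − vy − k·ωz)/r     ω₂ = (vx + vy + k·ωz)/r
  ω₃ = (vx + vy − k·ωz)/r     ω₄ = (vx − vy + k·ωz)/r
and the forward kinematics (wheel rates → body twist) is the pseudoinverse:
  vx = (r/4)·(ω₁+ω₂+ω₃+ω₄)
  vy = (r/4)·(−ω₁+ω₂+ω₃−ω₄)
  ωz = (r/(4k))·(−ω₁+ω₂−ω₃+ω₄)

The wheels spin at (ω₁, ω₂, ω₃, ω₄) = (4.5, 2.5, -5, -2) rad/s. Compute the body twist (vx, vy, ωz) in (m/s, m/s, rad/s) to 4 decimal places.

(0.0000, -0.1250, 0.0962)

k = lx + ly = 0.18 + 0.08 = 0.2600
ω₁+ω₂+ω₃+ω₄ = 0.0000  →  vx = (0.1/4)·0.0000 = 0.0000
−ω₁+ω₂+ω₃−ω₄ = -5.0000  →  vy = (0.1/4)·-5.0000 = -0.1250
−ω₁+ω₂−ω₃+ω₄ = 1.0000  →  ωz = (0.1/1.0400)·1.0000 = 0.0962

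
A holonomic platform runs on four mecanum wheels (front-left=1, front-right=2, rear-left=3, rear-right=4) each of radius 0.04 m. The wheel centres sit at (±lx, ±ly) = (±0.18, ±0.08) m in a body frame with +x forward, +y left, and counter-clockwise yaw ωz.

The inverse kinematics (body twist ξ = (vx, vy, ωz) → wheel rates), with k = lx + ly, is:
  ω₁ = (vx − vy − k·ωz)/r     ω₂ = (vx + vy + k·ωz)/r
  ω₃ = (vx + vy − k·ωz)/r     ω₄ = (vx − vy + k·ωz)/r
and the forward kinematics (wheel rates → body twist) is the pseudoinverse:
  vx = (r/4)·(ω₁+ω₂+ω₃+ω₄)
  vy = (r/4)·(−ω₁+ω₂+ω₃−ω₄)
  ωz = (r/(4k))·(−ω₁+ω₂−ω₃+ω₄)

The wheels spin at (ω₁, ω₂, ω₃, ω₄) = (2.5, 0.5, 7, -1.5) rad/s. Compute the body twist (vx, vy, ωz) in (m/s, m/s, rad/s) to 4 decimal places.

(0.0850, 0.0650, -0.4038)

k = lx + ly = 0.18 + 0.08 = 0.2600
ω₁+ω₂+ω₃+ω₄ = 8.5000  →  vx = (0.04/4)·8.5000 = 0.0850
−ω₁+ω₂+ω₃−ω₄ = 6.5000  →  vy = (0.04/4)·6.5000 = 0.0650
−ω₁+ω₂−ω₃+ω₄ = -10.5000  →  ωz = (0.04/1.0400)·-10.5000 = -0.4038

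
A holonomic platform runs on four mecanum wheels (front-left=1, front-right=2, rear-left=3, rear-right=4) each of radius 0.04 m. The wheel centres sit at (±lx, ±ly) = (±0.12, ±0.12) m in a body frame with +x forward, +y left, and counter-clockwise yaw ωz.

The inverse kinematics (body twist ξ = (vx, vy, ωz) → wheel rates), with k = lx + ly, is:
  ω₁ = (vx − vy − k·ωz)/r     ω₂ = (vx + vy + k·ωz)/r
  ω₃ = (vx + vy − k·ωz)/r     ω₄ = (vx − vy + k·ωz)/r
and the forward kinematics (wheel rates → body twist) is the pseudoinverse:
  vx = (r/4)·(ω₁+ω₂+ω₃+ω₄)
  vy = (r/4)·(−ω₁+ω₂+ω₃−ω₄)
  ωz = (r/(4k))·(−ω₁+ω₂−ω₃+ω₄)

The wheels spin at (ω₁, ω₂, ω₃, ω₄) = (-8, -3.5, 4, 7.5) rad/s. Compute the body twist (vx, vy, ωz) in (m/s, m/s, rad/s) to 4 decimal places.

k = lx + ly = 0.12 + 0.12 = 0.2400
ω₁+ω₂+ω₃+ω₄ = 0.0000  →  vx = (0.04/4)·0.0000 = 0.0000
−ω₁+ω₂+ω₃−ω₄ = 1.0000  →  vy = (0.04/4)·1.0000 = 0.0100
−ω₁+ω₂−ω₃+ω₄ = 8.0000  →  ωz = (0.04/0.9600)·8.0000 = 0.3333

(0.0000, 0.0100, 0.3333)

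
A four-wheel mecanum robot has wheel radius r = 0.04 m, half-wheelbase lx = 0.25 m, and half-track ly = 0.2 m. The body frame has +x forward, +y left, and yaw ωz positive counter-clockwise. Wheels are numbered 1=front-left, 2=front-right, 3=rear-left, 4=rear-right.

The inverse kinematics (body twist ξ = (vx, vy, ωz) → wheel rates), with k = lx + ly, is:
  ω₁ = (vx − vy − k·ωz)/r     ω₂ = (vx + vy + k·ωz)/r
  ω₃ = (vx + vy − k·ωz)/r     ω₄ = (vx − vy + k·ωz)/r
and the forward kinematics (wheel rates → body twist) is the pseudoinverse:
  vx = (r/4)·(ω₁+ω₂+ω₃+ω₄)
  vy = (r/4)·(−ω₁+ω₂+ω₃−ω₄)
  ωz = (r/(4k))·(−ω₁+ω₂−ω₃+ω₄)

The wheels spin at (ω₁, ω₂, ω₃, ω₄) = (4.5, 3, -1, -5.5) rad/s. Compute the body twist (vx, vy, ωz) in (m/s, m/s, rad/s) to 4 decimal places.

(0.0100, 0.0300, -0.1333)

k = lx + ly = 0.25 + 0.2 = 0.4500
ω₁+ω₂+ω₃+ω₄ = 1.0000  →  vx = (0.04/4)·1.0000 = 0.0100
−ω₁+ω₂+ω₃−ω₄ = 3.0000  →  vy = (0.04/4)·3.0000 = 0.0300
−ω₁+ω₂−ω₃+ω₄ = -6.0000  →  ωz = (0.04/1.8000)·-6.0000 = -0.1333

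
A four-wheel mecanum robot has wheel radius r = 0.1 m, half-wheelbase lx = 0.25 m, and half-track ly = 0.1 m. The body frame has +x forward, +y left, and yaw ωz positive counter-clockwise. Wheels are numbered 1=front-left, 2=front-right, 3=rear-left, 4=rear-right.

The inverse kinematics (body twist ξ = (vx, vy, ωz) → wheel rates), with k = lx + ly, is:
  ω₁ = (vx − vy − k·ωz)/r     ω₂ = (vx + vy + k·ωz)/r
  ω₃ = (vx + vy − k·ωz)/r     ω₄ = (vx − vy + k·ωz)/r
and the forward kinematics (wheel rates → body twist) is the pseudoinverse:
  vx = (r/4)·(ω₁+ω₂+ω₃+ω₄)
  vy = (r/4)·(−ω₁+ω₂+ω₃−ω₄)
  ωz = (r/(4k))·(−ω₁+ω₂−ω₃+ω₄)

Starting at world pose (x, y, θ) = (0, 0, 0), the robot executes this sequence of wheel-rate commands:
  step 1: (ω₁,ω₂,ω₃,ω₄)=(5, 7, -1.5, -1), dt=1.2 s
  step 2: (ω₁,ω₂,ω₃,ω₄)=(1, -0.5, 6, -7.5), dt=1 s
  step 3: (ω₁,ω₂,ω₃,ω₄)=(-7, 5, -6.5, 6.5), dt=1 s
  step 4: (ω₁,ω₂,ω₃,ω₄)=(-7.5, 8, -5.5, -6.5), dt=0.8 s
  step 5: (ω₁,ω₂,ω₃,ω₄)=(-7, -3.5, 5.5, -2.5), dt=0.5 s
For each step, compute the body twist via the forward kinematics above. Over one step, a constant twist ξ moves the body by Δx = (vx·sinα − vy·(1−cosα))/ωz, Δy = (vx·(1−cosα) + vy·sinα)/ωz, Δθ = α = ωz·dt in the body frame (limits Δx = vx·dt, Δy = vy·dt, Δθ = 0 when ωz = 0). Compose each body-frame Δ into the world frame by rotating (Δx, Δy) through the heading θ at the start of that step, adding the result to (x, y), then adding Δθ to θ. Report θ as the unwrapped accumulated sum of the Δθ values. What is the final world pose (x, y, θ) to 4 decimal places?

step 1: ξ=(vx,vy,ωz)=(0.2375, 0.0375, 0.1786), dt=1.2 → body Δ=(0.2780, 0.0751, 0.2143) → world pose (0.2780, 0.0751, 0.2143)
step 2: ξ=(vx,vy,ωz)=(-0.0250, 0.3000, -1.0714), dt=1.0 → body Δ=(0.1254, 0.2580, -1.0714) → world pose (0.3457, 0.3538, -0.8571)
step 3: ξ=(vx,vy,ωz)=(-0.0500, -0.0250, 1.7857), dt=1.0 → body Δ=(-0.0104, -0.0476, 1.7857) → world pose (0.3029, 0.3305, 0.9286)
step 4: ξ=(vx,vy,ωz)=(-0.2875, 0.4125, 1.0357), dt=0.8 → body Δ=(-0.3336, 0.2036, 0.8286) → world pose (-0.0599, 0.1852, 1.7571)
step 5: ξ=(vx,vy,ωz)=(-0.1875, 0.2875, -0.3214), dt=0.5 → body Δ=(-0.0818, 0.1506, -0.1607) → world pose (-0.1928, 0.0769, 1.5964)

(-0.1928, 0.0769, 1.5964)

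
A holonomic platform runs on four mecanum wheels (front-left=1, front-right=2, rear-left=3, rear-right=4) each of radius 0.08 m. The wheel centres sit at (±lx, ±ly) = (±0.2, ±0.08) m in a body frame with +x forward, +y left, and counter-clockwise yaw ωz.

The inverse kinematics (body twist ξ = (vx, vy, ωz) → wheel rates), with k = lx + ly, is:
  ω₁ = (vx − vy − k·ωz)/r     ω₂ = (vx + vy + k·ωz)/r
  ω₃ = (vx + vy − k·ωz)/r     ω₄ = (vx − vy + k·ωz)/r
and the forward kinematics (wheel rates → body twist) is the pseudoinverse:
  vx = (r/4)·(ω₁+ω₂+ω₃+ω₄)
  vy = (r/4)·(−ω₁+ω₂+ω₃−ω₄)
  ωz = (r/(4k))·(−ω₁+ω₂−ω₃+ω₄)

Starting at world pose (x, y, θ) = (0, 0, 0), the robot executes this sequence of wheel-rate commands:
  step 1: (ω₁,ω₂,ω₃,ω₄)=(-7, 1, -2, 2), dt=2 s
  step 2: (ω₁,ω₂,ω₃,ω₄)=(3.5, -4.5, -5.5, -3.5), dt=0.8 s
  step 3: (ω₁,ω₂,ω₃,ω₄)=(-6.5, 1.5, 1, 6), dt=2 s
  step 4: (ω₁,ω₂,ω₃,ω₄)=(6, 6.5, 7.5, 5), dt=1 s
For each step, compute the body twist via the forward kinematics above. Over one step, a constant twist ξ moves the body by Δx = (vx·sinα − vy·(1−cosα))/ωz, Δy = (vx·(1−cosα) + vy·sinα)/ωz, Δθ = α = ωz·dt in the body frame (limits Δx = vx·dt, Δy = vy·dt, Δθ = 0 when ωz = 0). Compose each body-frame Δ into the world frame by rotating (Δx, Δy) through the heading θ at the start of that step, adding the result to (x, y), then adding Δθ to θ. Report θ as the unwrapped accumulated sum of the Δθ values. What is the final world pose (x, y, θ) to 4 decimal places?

(-0.7122, -0.3165, 3.0857)

step 1: ξ=(vx,vy,ωz)=(-0.1200, 0.0800, 0.8571), dt=2.0 → body Δ=(-0.2452, -0.0676, 1.7143) → world pose (-0.2452, -0.0676, 1.7143)
step 2: ξ=(vx,vy,ωz)=(-0.2000, -0.2000, -0.4286), dt=0.8 → body Δ=(-0.1840, -0.1297, -0.3429) → world pose (-0.0905, -0.2312, 1.3714)
step 3: ξ=(vx,vy,ωz)=(0.0400, 0.0600, 0.9286), dt=2.0 → body Δ=(-0.0415, 0.1172, 1.8571) → world pose (-0.2137, -0.2488, 3.2286)
step 4: ξ=(vx,vy,ωz)=(0.5000, 0.0600, -0.1429), dt=1.0 → body Δ=(0.5026, 0.0241, -0.1429) → world pose (-0.7122, -0.3165, 3.0857)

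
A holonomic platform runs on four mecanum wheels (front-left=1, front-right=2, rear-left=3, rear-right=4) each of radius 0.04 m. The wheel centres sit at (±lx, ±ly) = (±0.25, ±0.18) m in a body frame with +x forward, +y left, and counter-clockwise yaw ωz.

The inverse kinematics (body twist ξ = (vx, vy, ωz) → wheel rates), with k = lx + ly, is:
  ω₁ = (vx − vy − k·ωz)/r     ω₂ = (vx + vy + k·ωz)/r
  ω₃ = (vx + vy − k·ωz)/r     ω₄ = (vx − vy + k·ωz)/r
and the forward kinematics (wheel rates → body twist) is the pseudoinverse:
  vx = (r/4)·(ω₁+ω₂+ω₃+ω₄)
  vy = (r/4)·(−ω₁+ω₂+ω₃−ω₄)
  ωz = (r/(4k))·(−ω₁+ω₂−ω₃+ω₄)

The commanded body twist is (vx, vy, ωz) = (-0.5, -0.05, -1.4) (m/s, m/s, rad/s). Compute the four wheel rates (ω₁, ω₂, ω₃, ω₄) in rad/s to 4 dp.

(3.8000, -28.8000, 1.3000, -26.3000)

k = lx + ly = 0.25 + 0.18 = 0.4300;  k·ωz = 0.4300·-1.4 = -0.6020
ω₁ (FL) = (vx − vy − k·ωz)/r = 0.1520/0.04 = 3.8000
ω₂ (FR) = (vx + vy + k·ωz)/r = -1.1520/0.04 = -28.8000
ω₃ (RL) = (vx + vy − k·ωz)/r = 0.0520/0.04 = 1.3000
ω₄ (RR) = (vx − vy + k·ωz)/r = -1.0520/0.04 = -26.3000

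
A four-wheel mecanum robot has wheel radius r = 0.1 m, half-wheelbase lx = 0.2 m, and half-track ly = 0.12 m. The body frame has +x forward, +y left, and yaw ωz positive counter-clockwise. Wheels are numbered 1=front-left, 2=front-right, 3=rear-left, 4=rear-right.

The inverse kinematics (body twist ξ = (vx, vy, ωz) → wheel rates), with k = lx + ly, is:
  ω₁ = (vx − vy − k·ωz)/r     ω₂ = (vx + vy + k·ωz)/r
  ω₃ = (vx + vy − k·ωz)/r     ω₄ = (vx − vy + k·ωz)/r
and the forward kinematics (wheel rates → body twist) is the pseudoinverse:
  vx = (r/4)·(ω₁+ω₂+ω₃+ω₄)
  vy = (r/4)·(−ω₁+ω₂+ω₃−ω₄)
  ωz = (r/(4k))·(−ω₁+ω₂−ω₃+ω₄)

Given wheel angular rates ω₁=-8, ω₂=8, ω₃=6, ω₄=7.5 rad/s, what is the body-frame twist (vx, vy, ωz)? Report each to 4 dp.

k = lx + ly = 0.2 + 0.12 = 0.3200
ω₁+ω₂+ω₃+ω₄ = 13.5000  →  vx = (0.1/4)·13.5000 = 0.3375
−ω₁+ω₂+ω₃−ω₄ = 14.5000  →  vy = (0.1/4)·14.5000 = 0.3625
−ω₁+ω₂−ω₃+ω₄ = 17.5000  →  ωz = (0.1/1.2800)·17.5000 = 1.3672

(0.3375, 0.3625, 1.3672)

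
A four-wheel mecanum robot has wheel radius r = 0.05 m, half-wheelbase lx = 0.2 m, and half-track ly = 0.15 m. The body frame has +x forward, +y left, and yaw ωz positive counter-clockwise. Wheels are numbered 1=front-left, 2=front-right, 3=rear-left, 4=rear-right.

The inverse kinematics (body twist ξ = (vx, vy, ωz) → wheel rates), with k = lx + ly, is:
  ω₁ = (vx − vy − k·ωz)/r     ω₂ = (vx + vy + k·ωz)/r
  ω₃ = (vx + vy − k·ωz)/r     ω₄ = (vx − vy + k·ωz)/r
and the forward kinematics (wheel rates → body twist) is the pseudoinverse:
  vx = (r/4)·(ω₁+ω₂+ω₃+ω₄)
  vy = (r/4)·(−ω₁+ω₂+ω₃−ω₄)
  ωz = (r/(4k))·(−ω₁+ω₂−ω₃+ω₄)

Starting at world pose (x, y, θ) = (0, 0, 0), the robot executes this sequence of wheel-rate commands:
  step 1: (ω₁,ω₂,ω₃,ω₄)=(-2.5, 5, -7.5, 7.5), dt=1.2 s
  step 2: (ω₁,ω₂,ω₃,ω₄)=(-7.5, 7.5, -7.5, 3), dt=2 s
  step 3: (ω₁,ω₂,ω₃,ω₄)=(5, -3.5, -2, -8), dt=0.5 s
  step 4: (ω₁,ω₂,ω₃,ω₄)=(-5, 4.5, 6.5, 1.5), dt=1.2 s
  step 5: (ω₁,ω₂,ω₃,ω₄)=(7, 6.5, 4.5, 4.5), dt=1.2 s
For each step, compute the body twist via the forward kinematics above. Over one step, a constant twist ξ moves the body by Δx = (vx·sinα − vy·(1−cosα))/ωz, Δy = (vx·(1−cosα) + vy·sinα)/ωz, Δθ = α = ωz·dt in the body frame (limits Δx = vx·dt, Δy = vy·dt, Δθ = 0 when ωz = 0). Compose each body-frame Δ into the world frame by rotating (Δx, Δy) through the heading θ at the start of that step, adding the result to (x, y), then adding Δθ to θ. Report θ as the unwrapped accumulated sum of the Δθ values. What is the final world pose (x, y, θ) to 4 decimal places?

(-0.4360, -0.1971, 2.6982)

step 1: ξ=(vx,vy,ωz)=(0.0312, -0.0938, 0.8036), dt=1.2 → body Δ=(0.0821, -0.0791, 0.9643) → world pose (0.0821, -0.0791, 0.9643)
step 2: ξ=(vx,vy,ωz)=(-0.0562, 0.0562, 0.9107), dt=2.0 → body Δ=(-0.1369, -0.0172, 1.8214) → world pose (0.0182, -0.2015, 2.7857)
step 3: ξ=(vx,vy,ωz)=(-0.1063, -0.0312, -0.5179), dt=0.5 → body Δ=(-0.0545, -0.0086, -0.2589) → world pose (0.0724, -0.2124, 2.5268)
step 4: ξ=(vx,vy,ωz)=(0.0938, 0.1812, 0.1607), dt=1.2 → body Δ=(0.0909, 0.2270, 0.1929) → world pose (-0.1328, -0.3454, 2.7196)
step 5: ξ=(vx,vy,ωz)=(0.2812, -0.0063, -0.0179), dt=1.2 → body Δ=(0.3374, -0.0111, -0.0214) → world pose (-0.4360, -0.1971, 2.6982)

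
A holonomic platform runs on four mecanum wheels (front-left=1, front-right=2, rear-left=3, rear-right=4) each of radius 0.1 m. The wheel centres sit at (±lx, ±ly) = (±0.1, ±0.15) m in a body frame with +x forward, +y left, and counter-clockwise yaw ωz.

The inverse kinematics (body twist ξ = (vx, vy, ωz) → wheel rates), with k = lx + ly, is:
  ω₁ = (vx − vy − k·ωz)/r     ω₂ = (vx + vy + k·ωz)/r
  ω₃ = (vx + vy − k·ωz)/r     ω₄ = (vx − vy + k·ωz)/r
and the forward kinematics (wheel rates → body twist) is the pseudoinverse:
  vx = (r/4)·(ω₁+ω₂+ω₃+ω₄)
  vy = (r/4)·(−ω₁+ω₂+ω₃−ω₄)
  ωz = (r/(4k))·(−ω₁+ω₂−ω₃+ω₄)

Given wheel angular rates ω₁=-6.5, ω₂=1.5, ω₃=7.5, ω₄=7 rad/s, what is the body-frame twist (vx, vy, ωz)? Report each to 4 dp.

(0.2375, 0.2125, 0.7500)

k = lx + ly = 0.1 + 0.15 = 0.2500
ω₁+ω₂+ω₃+ω₄ = 9.5000  →  vx = (0.1/4)·9.5000 = 0.2375
−ω₁+ω₂+ω₃−ω₄ = 8.5000  →  vy = (0.1/4)·8.5000 = 0.2125
−ω₁+ω₂−ω₃+ω₄ = 7.5000  →  ωz = (0.1/1.0000)·7.5000 = 0.7500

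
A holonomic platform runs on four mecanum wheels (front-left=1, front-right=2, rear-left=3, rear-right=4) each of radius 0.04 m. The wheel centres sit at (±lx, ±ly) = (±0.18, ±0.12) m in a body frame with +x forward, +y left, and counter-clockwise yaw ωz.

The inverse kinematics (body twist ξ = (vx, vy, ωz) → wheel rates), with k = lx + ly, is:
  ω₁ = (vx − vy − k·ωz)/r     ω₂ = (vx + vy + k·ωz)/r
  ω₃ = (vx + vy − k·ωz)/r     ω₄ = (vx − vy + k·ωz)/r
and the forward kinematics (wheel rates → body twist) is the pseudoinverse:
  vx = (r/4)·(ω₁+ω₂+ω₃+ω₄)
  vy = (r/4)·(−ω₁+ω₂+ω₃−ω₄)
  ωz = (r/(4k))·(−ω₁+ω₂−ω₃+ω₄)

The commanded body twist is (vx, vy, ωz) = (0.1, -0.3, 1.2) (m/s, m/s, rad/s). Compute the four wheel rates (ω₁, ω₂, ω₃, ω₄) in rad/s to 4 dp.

k = lx + ly = 0.18 + 0.12 = 0.3000;  k·ωz = 0.3000·1.2 = 0.3600
ω₁ (FL) = (vx − vy − k·ωz)/r = 0.0400/0.04 = 1.0000
ω₂ (FR) = (vx + vy + k·ωz)/r = 0.1600/0.04 = 4.0000
ω₃ (RL) = (vx + vy − k·ωz)/r = -0.5600/0.04 = -14.0000
ω₄ (RR) = (vx − vy + k·ωz)/r = 0.7600/0.04 = 19.0000

(1.0000, 4.0000, -14.0000, 19.0000)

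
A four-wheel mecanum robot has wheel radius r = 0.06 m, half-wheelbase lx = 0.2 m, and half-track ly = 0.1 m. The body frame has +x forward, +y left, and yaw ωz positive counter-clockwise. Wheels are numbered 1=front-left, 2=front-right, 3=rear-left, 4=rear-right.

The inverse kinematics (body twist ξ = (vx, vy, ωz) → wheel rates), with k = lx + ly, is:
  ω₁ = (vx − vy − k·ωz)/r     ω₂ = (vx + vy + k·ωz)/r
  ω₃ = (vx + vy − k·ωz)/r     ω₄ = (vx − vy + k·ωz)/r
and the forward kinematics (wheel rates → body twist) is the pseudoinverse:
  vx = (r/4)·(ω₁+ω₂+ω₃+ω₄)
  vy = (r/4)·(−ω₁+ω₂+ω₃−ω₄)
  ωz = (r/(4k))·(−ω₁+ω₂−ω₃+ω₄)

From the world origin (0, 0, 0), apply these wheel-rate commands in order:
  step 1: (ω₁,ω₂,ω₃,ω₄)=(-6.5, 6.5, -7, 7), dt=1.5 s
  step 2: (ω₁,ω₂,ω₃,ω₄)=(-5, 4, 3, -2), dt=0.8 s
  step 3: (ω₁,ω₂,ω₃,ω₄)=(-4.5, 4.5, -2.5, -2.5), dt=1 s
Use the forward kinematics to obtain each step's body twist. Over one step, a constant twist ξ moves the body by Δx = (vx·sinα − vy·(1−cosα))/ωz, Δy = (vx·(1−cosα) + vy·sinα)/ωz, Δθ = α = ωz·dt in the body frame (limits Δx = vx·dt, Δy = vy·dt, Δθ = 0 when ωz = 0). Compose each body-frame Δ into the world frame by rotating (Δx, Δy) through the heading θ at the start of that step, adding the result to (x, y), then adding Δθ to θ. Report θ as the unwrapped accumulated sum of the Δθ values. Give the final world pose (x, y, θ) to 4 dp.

step 1: ξ=(vx,vy,ωz)=(0.0000, -0.0150, 1.3500), dt=1.5 → body Δ=(0.0160, -0.0100, 2.0250) → world pose (0.0160, -0.0100, 2.0250)
step 2: ξ=(vx,vy,ωz)=(0.0000, 0.2100, 0.2000), dt=0.8 → body Δ=(-0.0134, 0.1673, 0.1600) → world pose (-0.1285, -0.0954, 2.1850)
step 3: ξ=(vx,vy,ωz)=(-0.0750, 0.1350, 0.4500), dt=1.0 → body Δ=(-0.1024, 0.1139, 0.4500) → world pose (-0.1625, -0.2447, 2.6350)

(-0.1625, -0.2447, 2.6350)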